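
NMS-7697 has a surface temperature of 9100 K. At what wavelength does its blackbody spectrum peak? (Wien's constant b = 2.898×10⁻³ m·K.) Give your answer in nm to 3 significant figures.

318 nm

λ_max = b/T = 2.898×10⁻³ / 9100 = 3.18×10^-7 m = 318.5 nm.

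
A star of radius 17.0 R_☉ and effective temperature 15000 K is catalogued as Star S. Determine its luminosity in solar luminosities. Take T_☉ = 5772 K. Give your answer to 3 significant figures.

1.32×10^4 solar luminosities

L/L_☉ = (R/R_☉)² (T/T_☉)⁴ = (17.0)² × (15000/5772)⁴
       = 289.0 × (2.599)⁴ = 289.0 × 45.61 = 1.318×10^4.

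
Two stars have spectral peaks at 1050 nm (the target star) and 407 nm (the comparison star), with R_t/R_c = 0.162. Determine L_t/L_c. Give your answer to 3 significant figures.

Wien's law gives T ∝ 1/λ_max, so T_t/T_c = λ_c/λ_t = 407/1050 = 0.3876.
Then L ∝ R²T⁴ gives L_t/L_c = (0.162)² × (0.3876)⁴ = 0.02624 × 0.02257 = 5.924×10^-4.

5.92×10^-4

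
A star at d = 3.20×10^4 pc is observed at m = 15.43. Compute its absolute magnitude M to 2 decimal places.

-2.10

M = m − 5 log₁₀(d/10 pc) = 15.43 − 5 log₁₀(3.20×10^4/10)
  = 15.43 − 5 × 3.505 = 15.43 − 17.53 = -2.10.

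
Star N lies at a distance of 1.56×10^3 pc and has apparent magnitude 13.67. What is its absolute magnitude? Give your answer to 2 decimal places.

M = m − 5 log₁₀(d/10 pc) = 13.67 − 5 log₁₀(1.56×10^3/10)
  = 13.67 − 5 × 2.193 = 13.67 − 10.97 = 2.70.

2.70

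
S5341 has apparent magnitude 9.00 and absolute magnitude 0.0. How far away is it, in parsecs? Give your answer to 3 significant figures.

m − M = 5 log₁₀(d/10 pc)
9.00 − (0.0) = 9.00 = 5 log₁₀(d/10)
d = 10 × 10^(9.00/5) = 10 × 10^1.800 = 631.0 pc.

631 pc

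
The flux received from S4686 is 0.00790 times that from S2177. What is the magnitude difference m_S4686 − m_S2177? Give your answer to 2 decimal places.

5.26

m_S4686 − m_S2177 = −2.5 log₁₀(F_S4686/F_S2177) = −2.5 log₁₀(0.00790) = −2.5 × (-2.102) = 5.256.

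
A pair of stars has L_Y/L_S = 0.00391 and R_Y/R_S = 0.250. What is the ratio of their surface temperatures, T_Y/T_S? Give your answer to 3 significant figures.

L ∝ R²T⁴ gives T ∝ (L/R²)^(1/4), so
T_Y/T_S = (0.00391 / 0.250²)^(1/4) = (0.06256)^(1/4) = 0.5001.

0.500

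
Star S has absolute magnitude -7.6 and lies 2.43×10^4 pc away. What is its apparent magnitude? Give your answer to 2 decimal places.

m = M + 5 log₁₀(d/10 pc) = -7.6 + 5 log₁₀(2.43×10^4/10)
  = -7.6 + 5 × 3.386 = -7.6 + 16.93 = 9.33.

9.33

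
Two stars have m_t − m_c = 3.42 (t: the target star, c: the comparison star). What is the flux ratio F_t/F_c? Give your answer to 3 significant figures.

F_t/F_c = 10^(−(m_t − m_c)/2.5) = 10^(-3.42/2.5) = 10^-1.368 = 0.04285.

0.0429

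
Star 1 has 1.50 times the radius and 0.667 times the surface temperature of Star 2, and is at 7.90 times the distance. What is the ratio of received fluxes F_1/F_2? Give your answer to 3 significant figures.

L_1/L_2 = (R_1/R_2)²(T_1/T_2)⁴ = (1.50)² × (0.667)⁴ = 0.4453.
F_1/F_2 = (L_1/L_2)/(d_1/d_2)² = 0.4453 / (7.90)² = 0.007136.

0.00714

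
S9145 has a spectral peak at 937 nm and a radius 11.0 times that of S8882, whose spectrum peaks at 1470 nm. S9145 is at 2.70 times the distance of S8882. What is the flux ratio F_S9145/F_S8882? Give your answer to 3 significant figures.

Wien's law: T_S9145/T_S8882 = λ_S8882/λ_S9145 = 1470/937 = 1.569.
L_S9145/L_S8882 = (R_S9145/R_S8882)²(T_S9145/T_S8882)⁴ = (11.0)²(1.569)⁴ = 733.0.
F_S9145/F_S8882 = (L_S9145/L_S8882)/(d_S9145/d_S8882)² = 733.0/(2.70)² = 100.5.

101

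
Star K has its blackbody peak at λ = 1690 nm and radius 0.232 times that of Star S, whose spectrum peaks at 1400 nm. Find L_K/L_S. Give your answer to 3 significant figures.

Wien's law gives T ∝ 1/λ_max, so T_K/T_S = λ_S/λ_K = 1400/1690 = 0.8284.
Then L ∝ R²T⁴ gives L_K/L_S = (0.232)² × (0.8284)⁴ = 0.05382 × 0.4709 = 0.02535.

0.0253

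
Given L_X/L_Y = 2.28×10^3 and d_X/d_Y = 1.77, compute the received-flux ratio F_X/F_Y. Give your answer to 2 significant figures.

7.3×10^2

F = L/(4πd²), so F_X/F_Y = (L_X/L_Y) / (d_X/d_Y)²
= 2.28×10^3 / (1.77)² = 2.28×10^3 / 3.133 = 727.8.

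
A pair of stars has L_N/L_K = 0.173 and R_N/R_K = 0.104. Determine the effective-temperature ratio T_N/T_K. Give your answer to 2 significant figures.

2.0

L ∝ R²T⁴ gives T ∝ (L/R²)^(1/4), so
T_N/T_K = (0.173 / 0.104²)^(1/4) = (15.99)^(1/4) = 2.000.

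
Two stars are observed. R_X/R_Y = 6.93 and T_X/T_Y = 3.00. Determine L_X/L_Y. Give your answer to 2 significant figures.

3.9×10^3

From the Stefan–Boltzmann law, L ∝ R²T⁴, so
L_X/L_Y = (R_X/R_Y)² (T_X/T_Y)⁴ = (6.93)² × (3.00)⁴ = 48.02 × 81.00 = 3890.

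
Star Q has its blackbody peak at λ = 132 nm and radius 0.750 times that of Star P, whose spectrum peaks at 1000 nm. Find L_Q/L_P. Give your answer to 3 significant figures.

1.85×10^3

Wien's law gives T ∝ 1/λ_max, so T_Q/T_P = λ_P/λ_Q = 1000/132 = 7.576.
Then L ∝ R²T⁴ gives L_Q/L_P = (0.750)² × (7.576)⁴ = 0.5625 × 3294 = 1853.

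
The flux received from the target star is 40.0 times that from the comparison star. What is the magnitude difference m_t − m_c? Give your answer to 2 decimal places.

-4.01

m_t − m_c = −2.5 log₁₀(F_t/F_c) = −2.5 log₁₀(40.0) = −2.5 × (1.602) = -4.005.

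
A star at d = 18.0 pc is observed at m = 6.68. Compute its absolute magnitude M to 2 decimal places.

M = m − 5 log₁₀(d/10 pc) = 6.68 − 5 log₁₀(18.0/10)
  = 6.68 − 5 × 0.255 = 6.68 − 1.28 = 5.40.

5.40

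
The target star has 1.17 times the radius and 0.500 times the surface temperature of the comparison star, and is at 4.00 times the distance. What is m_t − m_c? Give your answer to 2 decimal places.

L_t/L_c = (1.17)²(0.500)⁴ = 0.08556.
F_t/F_c = (L_t/L_c)/(d_t/d_c)² = 0.08556/16.00 = 0.005347.
m_t − m_c = −2.5 log₁₀(0.005347) = 5.68.

5.68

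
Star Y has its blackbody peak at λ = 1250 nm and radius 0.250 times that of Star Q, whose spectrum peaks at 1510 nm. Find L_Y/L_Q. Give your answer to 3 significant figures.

Wien's law gives T ∝ 1/λ_max, so T_Y/T_Q = λ_Q/λ_Y = 1510/1250 = 1.208.
Then L ∝ R²T⁴ gives L_Y/L_Q = (0.250)² × (1.208)⁴ = 0.06250 × 2.129 = 0.1331.

0.133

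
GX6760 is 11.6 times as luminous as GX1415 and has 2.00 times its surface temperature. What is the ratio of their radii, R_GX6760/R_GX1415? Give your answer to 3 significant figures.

L ∝ R²T⁴ gives R ∝ √L / T², so
R_GX6760/R_GX1415 = √(11.6) / (2.00)² = 3.406 / 4.000 = 0.8515.

0.851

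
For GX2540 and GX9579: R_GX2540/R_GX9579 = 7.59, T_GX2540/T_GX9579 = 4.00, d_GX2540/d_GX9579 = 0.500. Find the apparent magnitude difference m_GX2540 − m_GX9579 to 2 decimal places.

L_GX2540/L_GX9579 = (7.59)²(4.00)⁴ = 1.475×10^4.
F_GX2540/F_GX9579 = (L_GX2540/L_GX9579)/(d_GX2540/d_GX9579)² = 1.475×10^4/0.2500 = 5.899×10^4.
m_GX2540 − m_GX9579 = −2.5 log₁₀(5.899×10^4) = -11.93.

-11.93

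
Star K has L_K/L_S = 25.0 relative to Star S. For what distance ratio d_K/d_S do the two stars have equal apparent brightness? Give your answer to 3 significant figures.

Equal flux requires L_K/d_K² = L_S/d_S², so d_K/d_S = √(L_K/L_S)
= √(25.0) = 5.000.

5.00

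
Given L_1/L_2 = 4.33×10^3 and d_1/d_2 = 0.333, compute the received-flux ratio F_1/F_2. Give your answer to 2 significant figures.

3.9×10^4

F = L/(4πd²), so F_1/F_2 = (L_1/L_2) / (d_1/d_2)²
= 4.33×10^3 / (0.333)² = 4.33×10^3 / 0.1109 = 3.905×10^4.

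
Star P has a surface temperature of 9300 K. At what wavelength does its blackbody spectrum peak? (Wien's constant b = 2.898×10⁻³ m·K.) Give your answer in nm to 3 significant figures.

λ_max = b/T = 2.898×10⁻³ / 9300 = 3.12×10^-7 m = 311.6 nm.

312 nm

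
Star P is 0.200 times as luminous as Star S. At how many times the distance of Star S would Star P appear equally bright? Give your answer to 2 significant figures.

0.45

Equal flux requires L_P/d_P² = L_S/d_S², so d_P/d_S = √(L_P/L_S)
= √(0.200) = 0.4472.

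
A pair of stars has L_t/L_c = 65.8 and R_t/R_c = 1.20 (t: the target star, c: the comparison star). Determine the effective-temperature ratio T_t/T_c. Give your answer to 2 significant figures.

L ∝ R²T⁴ gives T ∝ (L/R²)^(1/4), so
T_t/T_c = (65.8 / 1.20²)^(1/4) = (45.69)^(1/4) = 2.600.

2.6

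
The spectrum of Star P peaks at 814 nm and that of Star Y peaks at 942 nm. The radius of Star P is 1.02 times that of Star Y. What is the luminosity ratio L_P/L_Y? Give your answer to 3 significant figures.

1.87

Wien's law gives T ∝ 1/λ_max, so T_P/T_Y = λ_Y/λ_P = 942/814 = 1.157.
Then L ∝ R²T⁴ gives L_P/L_Y = (1.02)² × (1.157)⁴ = 1.040 × 1.794 = 1.866.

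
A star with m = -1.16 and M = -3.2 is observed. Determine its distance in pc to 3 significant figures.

m − M = 5 log₁₀(d/10 pc)
-1.16 − (-3.2) = 2.04 = 5 log₁₀(d/10)
d = 10 × 10^(2.04/5) = 10 × 10^0.408 = 25.59 pc.

25.6 pc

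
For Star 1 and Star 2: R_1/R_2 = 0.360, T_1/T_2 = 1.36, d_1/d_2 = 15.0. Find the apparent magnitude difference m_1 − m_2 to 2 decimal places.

6.76

L_1/L_2 = (0.360)²(1.36)⁴ = 0.4434.
F_1/F_2 = (L_1/L_2)/(d_1/d_2)² = 0.4434/225.0 = 0.001971.
m_1 − m_2 = −2.5 log₁₀(0.001971) = 6.76.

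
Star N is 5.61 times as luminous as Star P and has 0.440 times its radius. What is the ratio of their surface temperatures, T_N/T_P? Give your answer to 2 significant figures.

2.3

L ∝ R²T⁴ gives T ∝ (L/R²)^(1/4), so
T_N/T_P = (5.61 / 0.440²)^(1/4) = (28.98)^(1/4) = 2.320.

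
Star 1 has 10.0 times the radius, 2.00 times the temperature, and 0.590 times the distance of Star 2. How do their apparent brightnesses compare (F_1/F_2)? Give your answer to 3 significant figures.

L_1/L_2 = (R_1/R_2)²(T_1/T_2)⁴ = (10.0)² × (2.00)⁴ = 1600.
F_1/F_2 = (L_1/L_2)/(d_1/d_2)² = 1600 / (0.590)² = 4596.

4.60×10^3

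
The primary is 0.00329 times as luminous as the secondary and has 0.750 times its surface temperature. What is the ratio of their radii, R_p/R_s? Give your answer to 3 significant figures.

0.102

L ∝ R²T⁴ gives R ∝ √L / T², so
R_p/R_s = √(0.00329) / (0.750)² = 0.05736 / 0.5625 = 0.1020.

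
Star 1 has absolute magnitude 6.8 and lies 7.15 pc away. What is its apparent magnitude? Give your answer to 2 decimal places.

6.07

m = M + 5 log₁₀(d/10 pc) = 6.8 + 5 log₁₀(7.15/10)
  = 6.8 + 5 × -0.146 = 6.8 + -0.73 = 6.07.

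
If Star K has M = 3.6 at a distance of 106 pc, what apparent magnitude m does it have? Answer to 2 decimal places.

8.73

m = M + 5 log₁₀(d/10 pc) = 3.6 + 5 log₁₀(106/10)
  = 3.6 + 5 × 1.025 = 3.6 + 5.13 = 8.73.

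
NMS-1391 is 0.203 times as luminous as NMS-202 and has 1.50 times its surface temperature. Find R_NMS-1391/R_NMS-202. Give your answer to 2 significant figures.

L ∝ R²T⁴ gives R ∝ √L / T², so
R_NMS-1391/R_NMS-202 = √(0.203) / (1.50)² = 0.4506 / 2.250 = 0.2002.

0.20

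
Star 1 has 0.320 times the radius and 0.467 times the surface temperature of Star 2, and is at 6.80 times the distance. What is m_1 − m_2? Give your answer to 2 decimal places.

L_1/L_2 = (0.320)²(0.467)⁴ = 0.004870.
F_1/F_2 = (L_1/L_2)/(d_1/d_2)² = 0.004870/46.24 = 1.053×10^-4.
m_1 − m_2 = −2.5 log₁₀(1.053×10^-4) = 9.94.

9.94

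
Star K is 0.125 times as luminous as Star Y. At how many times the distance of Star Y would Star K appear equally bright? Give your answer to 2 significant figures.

0.35

Equal flux requires L_K/d_K² = L_Y/d_Y², so d_K/d_Y = √(L_K/L_Y)
= √(0.125) = 0.3536.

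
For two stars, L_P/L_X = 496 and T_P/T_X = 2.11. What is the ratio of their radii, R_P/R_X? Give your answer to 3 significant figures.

5.00

L ∝ R²T⁴ gives R ∝ √L / T², so
R_P/R_X = √(496) / (2.11)² = 22.27 / 4.452 = 5.002.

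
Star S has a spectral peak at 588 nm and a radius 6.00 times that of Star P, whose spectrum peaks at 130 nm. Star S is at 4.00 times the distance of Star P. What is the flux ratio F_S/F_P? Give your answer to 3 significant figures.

Wien's law: T_S/T_P = λ_P/λ_S = 130/588 = 0.2211.
L_S/L_P = (R_S/R_P)²(T_S/T_P)⁴ = (6.00)²(0.2211)⁴ = 0.08601.
F_S/F_P = (L_S/L_P)/(d_S/d_P)² = 0.08601/(4.00)² = 0.005376.

0.00538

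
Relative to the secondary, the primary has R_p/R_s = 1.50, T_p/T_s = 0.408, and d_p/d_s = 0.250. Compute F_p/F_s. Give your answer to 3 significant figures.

L_p/L_s = (R_p/R_s)²(T_p/T_s)⁴ = (1.50)² × (0.408)⁴ = 0.06235.
F_p/F_s = (L_p/L_s)/(d_p/d_s)² = 0.06235 / (0.250)² = 0.9976.

0.998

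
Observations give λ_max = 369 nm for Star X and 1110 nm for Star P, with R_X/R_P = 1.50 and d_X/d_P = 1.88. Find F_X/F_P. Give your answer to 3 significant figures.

52.1

Wien's law: T_X/T_P = λ_P/λ_X = 1110/369 = 3.008.
L_X/L_P = (R_X/R_P)²(T_X/T_P)⁴ = (1.50)²(3.008)⁴ = 184.2.
F_X/F_P = (L_X/L_P)/(d_X/d_P)² = 184.2/(1.88)² = 52.13.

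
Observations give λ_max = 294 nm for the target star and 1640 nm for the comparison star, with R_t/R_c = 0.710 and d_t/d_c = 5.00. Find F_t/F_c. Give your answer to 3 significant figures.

19.5

Wien's law: T_t/T_c = λ_c/λ_t = 1640/294 = 5.578.
L_t/L_c = (R_t/R_c)²(T_t/T_c)⁴ = (0.710)²(5.578)⁴ = 488.1.
F_t/F_c = (L_t/L_c)/(d_t/d_c)² = 488.1/(5.00)² = 19.52.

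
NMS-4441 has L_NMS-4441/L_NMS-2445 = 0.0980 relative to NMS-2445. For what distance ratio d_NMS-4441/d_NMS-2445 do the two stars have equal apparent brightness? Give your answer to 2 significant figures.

Equal flux requires L_NMS-4441/d_NMS-4441² = L_NMS-2445/d_NMS-2445², so d_NMS-4441/d_NMS-2445 = √(L_NMS-4441/L_NMS-2445)
= √(0.0980) = 0.3130.

0.31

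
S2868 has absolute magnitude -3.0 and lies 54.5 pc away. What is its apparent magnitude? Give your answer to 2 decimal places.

m = M + 5 log₁₀(d/10 pc) = -3.0 + 5 log₁₀(54.5/10)
  = -3.0 + 5 × 0.736 = -3.0 + 3.68 = 0.68.

0.68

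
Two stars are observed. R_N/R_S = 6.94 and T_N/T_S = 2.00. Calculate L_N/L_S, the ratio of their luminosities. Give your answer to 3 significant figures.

771

From the Stefan–Boltzmann law, L ∝ R²T⁴, so
L_N/L_S = (R_N/R_S)² (T_N/T_S)⁴ = (6.94)² × (2.00)⁴ = 48.16 × 16.00 = 770.6.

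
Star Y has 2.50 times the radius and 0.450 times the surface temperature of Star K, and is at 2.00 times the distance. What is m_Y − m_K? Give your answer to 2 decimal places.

2.98

L_Y/L_K = (2.50)²(0.450)⁴ = 0.2563.
F_Y/F_K = (L_Y/L_K)/(d_Y/d_K)² = 0.2563/4.000 = 0.06407.
m_Y − m_K = −2.5 log₁₀(0.06407) = 2.98.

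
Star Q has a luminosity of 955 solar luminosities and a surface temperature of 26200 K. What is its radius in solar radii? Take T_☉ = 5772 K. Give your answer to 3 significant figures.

R/R_☉ = √(L/L_☉) / (T/T_☉)² = √(955) / (4.539)²
       = 30.90 / 20.60 = 1.500.

1.50 solar radii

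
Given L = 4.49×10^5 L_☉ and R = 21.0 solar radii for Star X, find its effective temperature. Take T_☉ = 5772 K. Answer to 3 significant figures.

3.26×10^4 K

T/T_☉ = (L/L_☉)^(1/4) / (R/R_☉)^(1/2)
T = 5772 × (4.49×10^5)^(1/4) / √(21.0) = 5772 × 25.89 / 4.583 = 3.260×10^4 K.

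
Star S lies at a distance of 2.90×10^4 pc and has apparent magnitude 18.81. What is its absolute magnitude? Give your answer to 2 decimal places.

M = m − 5 log₁₀(d/10 pc) = 18.81 − 5 log₁₀(2.90×10^4/10)
  = 18.81 − 5 × 3.462 = 18.81 − 17.31 = 1.50.

1.50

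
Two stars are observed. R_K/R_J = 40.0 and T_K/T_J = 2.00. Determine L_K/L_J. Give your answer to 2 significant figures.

From the Stefan–Boltzmann law, L ∝ R²T⁴, so
L_K/L_J = (R_K/R_J)² (T_K/T_J)⁴ = (40.0)² × (2.00)⁴ = 1600 × 16.00 = 2.560×10^4.

2.6×10^4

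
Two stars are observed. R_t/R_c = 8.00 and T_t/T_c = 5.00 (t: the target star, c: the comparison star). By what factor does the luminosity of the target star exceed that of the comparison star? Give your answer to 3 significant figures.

From the Stefan–Boltzmann law, L ∝ R²T⁴, so
L_t/L_c = (R_t/R_c)² (T_t/T_c)⁴ = (8.00)² × (5.00)⁴ = 64.00 × 625.0 = 4.000×10^4.

4.00×10^4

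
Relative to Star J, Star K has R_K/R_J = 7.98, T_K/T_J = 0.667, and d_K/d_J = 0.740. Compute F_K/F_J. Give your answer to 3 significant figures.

L_K/L_J = (R_K/R_J)²(T_K/T_J)⁴ = (7.98)² × (0.667)⁴ = 12.60.
F_K/F_J = (L_K/L_J)/(d_K/d_J)² = 12.60 / (0.740)² = 23.02.

23.0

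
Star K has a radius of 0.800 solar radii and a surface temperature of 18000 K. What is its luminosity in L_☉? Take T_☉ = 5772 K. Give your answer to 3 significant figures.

60.5 L_☉

L/L_☉ = (R/R_☉)² (T/T_☉)⁴ = (0.800)² × (18000/5772)⁴
       = 0.6400 × (3.119)⁴ = 0.6400 × 94.58 = 60.53.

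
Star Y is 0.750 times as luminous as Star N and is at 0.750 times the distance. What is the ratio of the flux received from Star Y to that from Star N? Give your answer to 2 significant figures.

1.3

F = L/(4πd²), so F_Y/F_N = (L_Y/L_N) / (d_Y/d_N)²
= 0.750 / (0.750)² = 0.750 / 0.5625 = 1.333.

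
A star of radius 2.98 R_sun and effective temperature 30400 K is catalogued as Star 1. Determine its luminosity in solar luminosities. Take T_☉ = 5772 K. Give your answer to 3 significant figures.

L/L_☉ = (R/R_☉)² (T/T_☉)⁴ = (2.98)² × (30400/5772)⁴
       = 8.880 × (5.267)⁴ = 8.880 × 769.5 = 6833.

6.83×10^3 solar luminosities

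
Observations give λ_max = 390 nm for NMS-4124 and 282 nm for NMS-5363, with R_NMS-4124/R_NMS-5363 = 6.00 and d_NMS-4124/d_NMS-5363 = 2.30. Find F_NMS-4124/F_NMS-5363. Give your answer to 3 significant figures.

Wien's law: T_NMS-4124/T_NMS-5363 = λ_NMS-5363/λ_NMS-4124 = 282/390 = 0.7231.
L_NMS-4124/L_NMS-5363 = (R_NMS-4124/R_NMS-5363)²(T_NMS-4124/T_NMS-5363)⁴ = (6.00)²(0.7231)⁴ = 9.841.
F_NMS-4124/F_NMS-5363 = (L_NMS-4124/L_NMS-5363)/(d_NMS-4124/d_NMS-5363)² = 9.841/(2.30)² = 1.860.

1.86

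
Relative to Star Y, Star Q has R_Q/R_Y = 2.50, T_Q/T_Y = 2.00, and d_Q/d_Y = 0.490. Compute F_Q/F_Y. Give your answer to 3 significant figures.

416

L_Q/L_Y = (R_Q/R_Y)²(T_Q/T_Y)⁴ = (2.50)² × (2.00)⁴ = 100.0.
F_Q/F_Y = (L_Q/L_Y)/(d_Q/d_Y)² = 100.0 / (0.490)² = 416.5.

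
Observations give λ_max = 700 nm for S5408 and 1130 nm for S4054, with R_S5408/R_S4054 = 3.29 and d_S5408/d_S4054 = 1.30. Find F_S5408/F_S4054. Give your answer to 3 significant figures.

43.5

Wien's law: T_S5408/T_S4054 = λ_S4054/λ_S5408 = 1130/700 = 1.614.
L_S5408/L_S4054 = (R_S5408/R_S4054)²(T_S5408/T_S4054)⁴ = (3.29)²(1.614)⁴ = 73.50.
F_S5408/F_S4054 = (L_S5408/L_S4054)/(d_S5408/d_S4054)² = 73.50/(1.30)² = 43.49.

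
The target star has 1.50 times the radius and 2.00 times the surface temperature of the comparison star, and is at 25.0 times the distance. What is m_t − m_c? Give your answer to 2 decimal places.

L_t/L_c = (1.50)²(2.00)⁴ = 36.00.
F_t/F_c = (L_t/L_c)/(d_t/d_c)² = 36.00/625.0 = 0.05760.
m_t − m_c = −2.5 log₁₀(0.05760) = 3.10.

3.10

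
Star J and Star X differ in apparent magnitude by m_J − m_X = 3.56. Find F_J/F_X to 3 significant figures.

F_J/F_X = 10^(−(m_J − m_X)/2.5) = 10^(-3.56/2.5) = 10^-1.424 = 0.03767.

0.0377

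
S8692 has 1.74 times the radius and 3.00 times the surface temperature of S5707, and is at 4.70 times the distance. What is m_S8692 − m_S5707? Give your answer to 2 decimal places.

L_S8692/L_S5707 = (1.74)²(3.00)⁴ = 245.2.
F_S8692/F_S5707 = (L_S8692/L_S5707)/(d_S8692/d_S5707)² = 245.2/22.09 = 11.10.
m_S8692 − m_S5707 = −2.5 log₁₀(11.10) = -2.61.

-2.61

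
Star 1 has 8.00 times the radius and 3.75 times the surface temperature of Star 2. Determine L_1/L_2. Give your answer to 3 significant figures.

1.27×10^4

From the Stefan–Boltzmann law, L ∝ R²T⁴, so
L_1/L_2 = (R_1/R_2)² (T_1/T_2)⁴ = (8.00)² × (3.75)⁴ = 64.00 × 197.8 = 1.266×10^4.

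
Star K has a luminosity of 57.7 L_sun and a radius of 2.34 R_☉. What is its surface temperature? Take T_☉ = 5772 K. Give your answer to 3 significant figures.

1.04×10^4 K

T/T_☉ = (L/L_☉)^(1/4) / (R/R_☉)^(1/2)
T = 5772 × (57.7)^(1/4) / √(2.34) = 5772 × 2.756 / 1.530 = 1.040×10^4 K.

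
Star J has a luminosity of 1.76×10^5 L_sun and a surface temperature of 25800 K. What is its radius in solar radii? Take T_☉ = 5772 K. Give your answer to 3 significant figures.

21.0 solar radii

R/R_☉ = √(L/L_☉) / (T/T_☉)² = √(1.76×10^5) / (4.470)²
       = 419.5 / 19.98 = 21.00.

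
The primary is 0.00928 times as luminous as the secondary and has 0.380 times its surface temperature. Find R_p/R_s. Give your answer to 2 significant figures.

L ∝ R²T⁴ gives R ∝ √L / T², so
R_p/R_s = √(0.00928) / (0.380)² = 0.09633 / 0.1444 = 0.6671.

0.67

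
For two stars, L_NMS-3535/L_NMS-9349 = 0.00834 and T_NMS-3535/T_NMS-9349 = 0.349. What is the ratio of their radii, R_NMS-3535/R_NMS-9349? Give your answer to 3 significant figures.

L ∝ R²T⁴ gives R ∝ √L / T², so
R_NMS-3535/R_NMS-9349 = √(0.00834) / (0.349)² = 0.09132 / 0.1218 = 0.7498.

0.750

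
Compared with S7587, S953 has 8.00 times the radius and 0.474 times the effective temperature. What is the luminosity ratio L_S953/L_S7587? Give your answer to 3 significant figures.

3.23

From the Stefan–Boltzmann law, L ∝ R²T⁴, so
L_S953/L_S7587 = (R_S953/R_S7587)² (T_S953/T_S7587)⁴ = (8.00)² × (0.474)⁴ = 64.00 × 0.05048 = 3.231.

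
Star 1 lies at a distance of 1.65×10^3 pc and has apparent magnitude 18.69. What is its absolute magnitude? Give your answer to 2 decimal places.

M = m − 5 log₁₀(d/10 pc) = 18.69 − 5 log₁₀(1.65×10^3/10)
  = 18.69 − 5 × 2.217 = 18.69 − 11.09 = 7.60.

7.60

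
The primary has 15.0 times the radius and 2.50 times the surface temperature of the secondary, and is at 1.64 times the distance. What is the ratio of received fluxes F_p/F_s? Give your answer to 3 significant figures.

L_p/L_s = (R_p/R_s)²(T_p/T_s)⁴ = (15.0)² × (2.50)⁴ = 8789.
F_p/F_s = (L_p/L_s)/(d_p/d_s)² = 8789 / (1.64)² = 3268.

3.27×10^3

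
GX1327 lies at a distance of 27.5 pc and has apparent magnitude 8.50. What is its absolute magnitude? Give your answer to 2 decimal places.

6.30

M = m − 5 log₁₀(d/10 pc) = 8.50 − 5 log₁₀(27.5/10)
  = 8.50 − 5 × 0.439 = 8.50 − 2.20 = 6.30.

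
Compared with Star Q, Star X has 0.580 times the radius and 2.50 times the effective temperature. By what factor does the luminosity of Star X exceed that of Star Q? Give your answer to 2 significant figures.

From the Stefan–Boltzmann law, L ∝ R²T⁴, so
L_X/L_Q = (R_X/R_Q)² (T_X/T_Q)⁴ = (0.580)² × (2.50)⁴ = 0.3364 × 39.06 = 13.14.

13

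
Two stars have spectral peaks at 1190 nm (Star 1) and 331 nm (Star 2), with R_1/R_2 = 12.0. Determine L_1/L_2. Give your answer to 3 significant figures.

Wien's law gives T ∝ 1/λ_max, so T_1/T_2 = λ_2/λ_1 = 331/1190 = 0.2782.
Then L ∝ R²T⁴ gives L_1/L_2 = (12.0)² × (0.2782)⁴ = 144.0 × 0.005986 = 0.8620.

0.862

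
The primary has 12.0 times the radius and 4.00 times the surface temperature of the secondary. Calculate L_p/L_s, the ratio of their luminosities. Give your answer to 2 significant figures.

From the Stefan–Boltzmann law, L ∝ R²T⁴, so
L_p/L_s = (R_p/R_s)² (T_p/T_s)⁴ = (12.0)² × (4.00)⁴ = 144.0 × 256.0 = 3.686×10^4.

3.7×10^4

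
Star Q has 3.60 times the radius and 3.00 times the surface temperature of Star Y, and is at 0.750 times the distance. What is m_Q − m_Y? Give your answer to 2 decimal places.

L_Q/L_Y = (3.60)²(3.00)⁴ = 1050.
F_Q/F_Y = (L_Q/L_Y)/(d_Q/d_Y)² = 1050/0.5625 = 1866.
m_Q − m_Y = −2.5 log₁₀(1866) = -8.18.

-8.18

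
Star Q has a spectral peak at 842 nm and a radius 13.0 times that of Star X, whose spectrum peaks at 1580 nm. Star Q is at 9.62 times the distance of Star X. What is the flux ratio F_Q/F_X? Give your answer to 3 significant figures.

Wien's law: T_Q/T_X = λ_X/λ_Q = 1580/842 = 1.876.
L_Q/L_X = (R_Q/R_X)²(T_Q/T_X)⁴ = (13.0)²(1.876)⁴ = 2095.
F_Q/F_X = (L_Q/L_X)/(d_Q/d_X)² = 2095/(9.62)² = 22.64.

22.6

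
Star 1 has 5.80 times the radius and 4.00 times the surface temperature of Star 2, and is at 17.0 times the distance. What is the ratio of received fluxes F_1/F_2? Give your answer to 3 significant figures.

29.8

L_1/L_2 = (R_1/R_2)²(T_1/T_2)⁴ = (5.80)² × (4.00)⁴ = 8612.
F_1/F_2 = (L_1/L_2)/(d_1/d_2)² = 8612 / (17.0)² = 29.80.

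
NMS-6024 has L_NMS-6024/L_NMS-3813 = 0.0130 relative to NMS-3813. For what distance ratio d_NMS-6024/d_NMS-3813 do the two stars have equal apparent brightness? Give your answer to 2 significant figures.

Equal flux requires L_NMS-6024/d_NMS-6024² = L_NMS-3813/d_NMS-3813², so d_NMS-6024/d_NMS-3813 = √(L_NMS-6024/L_NMS-3813)
= √(0.0130) = 0.1140.

0.11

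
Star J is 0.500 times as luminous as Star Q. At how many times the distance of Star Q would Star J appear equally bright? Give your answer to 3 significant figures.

Equal flux requires L_J/d_J² = L_Q/d_Q², so d_J/d_Q = √(L_J/L_Q)
= √(0.500) = 0.7071.

0.707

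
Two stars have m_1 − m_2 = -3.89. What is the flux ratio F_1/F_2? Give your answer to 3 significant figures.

F_1/F_2 = 10^(−(m_1 − m_2)/2.5) = 10^(3.89/2.5) = 10^1.556 = 35.97.

36.0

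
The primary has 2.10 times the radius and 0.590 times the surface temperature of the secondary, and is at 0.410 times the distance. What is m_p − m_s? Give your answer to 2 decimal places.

L_p/L_s = (2.10)²(0.590)⁴ = 0.5344.
F_p/F_s = (L_p/L_s)/(d_p/d_s)² = 0.5344/0.1681 = 3.179.
m_p − m_s = −2.5 log₁₀(3.179) = -1.26.

-1.26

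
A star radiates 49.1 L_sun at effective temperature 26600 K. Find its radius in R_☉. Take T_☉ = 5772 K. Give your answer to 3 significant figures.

0.330 R_☉

R/R_☉ = √(L/L_☉) / (T/T_☉)² = √(49.1) / (4.608)²
       = 7.007 / 21.24 = 0.3299.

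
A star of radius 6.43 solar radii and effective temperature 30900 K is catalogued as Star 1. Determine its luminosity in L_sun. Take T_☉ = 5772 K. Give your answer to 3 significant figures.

L/L_☉ = (R/R_☉)² (T/T_☉)⁴ = (6.43)² × (30900/5772)⁴
       = 41.34 × (5.353)⁴ = 41.34 × 821.4 = 3.396×10^4.

3.40×10^4 L_sun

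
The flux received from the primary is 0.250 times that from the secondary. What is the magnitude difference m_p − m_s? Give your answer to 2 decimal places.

1.51

m_p − m_s = −2.5 log₁₀(F_p/F_s) = −2.5 log₁₀(0.250) = −2.5 × (-0.602) = 1.505.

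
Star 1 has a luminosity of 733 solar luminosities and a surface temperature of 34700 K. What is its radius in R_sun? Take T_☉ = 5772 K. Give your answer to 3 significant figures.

R/R_☉ = √(L/L_☉) / (T/T_☉)² = √(733) / (6.012)²
       = 27.07 / 36.14 = 0.7491.

0.749 R_sun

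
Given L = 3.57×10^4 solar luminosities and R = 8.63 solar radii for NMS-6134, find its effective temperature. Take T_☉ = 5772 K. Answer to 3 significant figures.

T/T_☉ = (L/L_☉)^(1/4) / (R/R_☉)^(1/2)
T = 5772 × (3.57×10^4)^(1/4) / √(8.63) = 5772 × 13.75 / 2.938 = 2.701×10^4 K.

2.70×10^4 K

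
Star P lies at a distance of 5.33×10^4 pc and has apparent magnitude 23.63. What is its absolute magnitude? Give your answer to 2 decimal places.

5.00

M = m − 5 log₁₀(d/10 pc) = 23.63 − 5 log₁₀(5.33×10^4/10)
  = 23.63 − 5 × 3.727 = 23.63 − 18.63 = 5.00.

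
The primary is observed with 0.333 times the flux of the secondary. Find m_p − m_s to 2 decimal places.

m_p − m_s = −2.5 log₁₀(F_p/F_s) = −2.5 log₁₀(0.333) = −2.5 × (-0.478) = 1.194.

1.19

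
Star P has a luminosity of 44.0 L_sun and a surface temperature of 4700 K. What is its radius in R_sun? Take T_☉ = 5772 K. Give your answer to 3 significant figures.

R/R_☉ = √(L/L_☉) / (T/T_☉)² = √(44.0) / (0.8143)²
       = 6.633 / 0.6630 = 10.00.

10.0 R_sun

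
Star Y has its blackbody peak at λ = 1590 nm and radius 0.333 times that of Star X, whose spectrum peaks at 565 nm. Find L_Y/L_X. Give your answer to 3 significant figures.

Wien's law gives T ∝ 1/λ_max, so T_Y/T_X = λ_X/λ_Y = 565/1590 = 0.3553.
Then L ∝ R²T⁴ gives L_Y/L_X = (0.333)² × (0.3553)⁴ = 0.1109 × 0.01594 = 0.001768.

0.00177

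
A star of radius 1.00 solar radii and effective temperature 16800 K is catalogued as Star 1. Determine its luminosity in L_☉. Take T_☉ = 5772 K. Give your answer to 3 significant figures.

71.8 L_☉

L/L_☉ = (R/R_☉)² (T/T_☉)⁴ = (1.00)² × (16800/5772)⁴
       = 1.000 × (2.911)⁴ = 1.000 × 71.77 = 71.77.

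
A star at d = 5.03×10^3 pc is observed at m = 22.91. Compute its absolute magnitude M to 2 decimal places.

9.40

M = m − 5 log₁₀(d/10 pc) = 22.91 − 5 log₁₀(5.03×10^3/10)
  = 22.91 − 5 × 2.702 = 22.91 − 13.51 = 9.40.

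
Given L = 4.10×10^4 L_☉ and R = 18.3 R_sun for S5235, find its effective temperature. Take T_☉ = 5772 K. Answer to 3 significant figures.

T/T_☉ = (L/L_☉)^(1/4) / (R/R_☉)^(1/2)
T = 5772 × (4.10×10^4)^(1/4) / √(18.3) = 5772 × 14.23 / 4.278 = 1.920×10^4 K.

1.92×10^4 K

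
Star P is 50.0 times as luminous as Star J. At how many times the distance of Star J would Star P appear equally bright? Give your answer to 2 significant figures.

Equal flux requires L_P/d_P² = L_J/d_J², so d_P/d_J = √(L_P/L_J)
= √(50.0) = 7.071.

7.1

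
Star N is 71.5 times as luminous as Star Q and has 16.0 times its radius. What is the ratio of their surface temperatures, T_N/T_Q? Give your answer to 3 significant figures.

0.727

L ∝ R²T⁴ gives T ∝ (L/R²)^(1/4), so
T_N/T_Q = (71.5 / 16.0²)^(1/4) = (0.2793)^(1/4) = 0.7270.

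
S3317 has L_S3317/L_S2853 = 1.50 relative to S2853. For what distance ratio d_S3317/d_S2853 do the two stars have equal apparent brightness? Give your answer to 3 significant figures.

1.22

Equal flux requires L_S3317/d_S3317² = L_S2853/d_S2853², so d_S3317/d_S2853 = √(L_S3317/L_S2853)
= √(1.50) = 1.225.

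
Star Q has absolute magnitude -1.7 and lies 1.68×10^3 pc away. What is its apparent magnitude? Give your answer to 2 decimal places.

9.43

m = M + 5 log₁₀(d/10 pc) = -1.7 + 5 log₁₀(1.68×10^3/10)
  = -1.7 + 5 × 2.225 = -1.7 + 11.13 = 9.43.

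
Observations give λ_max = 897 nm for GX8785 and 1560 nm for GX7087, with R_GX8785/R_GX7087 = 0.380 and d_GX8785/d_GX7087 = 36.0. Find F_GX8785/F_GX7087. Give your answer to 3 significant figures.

0.00102

Wien's law: T_GX8785/T_GX7087 = λ_GX7087/λ_GX8785 = 1560/897 = 1.739.
L_GX8785/L_GX7087 = (R_GX8785/R_GX7087)²(T_GX8785/T_GX7087)⁴ = (0.380)²(1.739)⁴ = 1.321.
F_GX8785/F_GX7087 = (L_GX8785/L_GX7087)/(d_GX8785/d_GX7087)² = 1.321/(36.0)² = 0.001019.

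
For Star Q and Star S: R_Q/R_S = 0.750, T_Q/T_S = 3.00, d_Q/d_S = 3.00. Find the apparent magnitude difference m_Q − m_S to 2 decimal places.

-1.76

L_Q/L_S = (0.750)²(3.00)⁴ = 45.56.
F_Q/F_S = (L_Q/L_S)/(d_Q/d_S)² = 45.56/9.000 = 5.062.
m_Q − m_S = −2.5 log₁₀(5.062) = -1.76.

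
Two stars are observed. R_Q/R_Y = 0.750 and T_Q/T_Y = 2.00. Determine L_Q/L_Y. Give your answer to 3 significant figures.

From the Stefan–Boltzmann law, L ∝ R²T⁴, so
L_Q/L_Y = (R_Q/R_Y)² (T_Q/T_Y)⁴ = (0.750)² × (2.00)⁴ = 0.5625 × 16.00 = 9.000.

9.00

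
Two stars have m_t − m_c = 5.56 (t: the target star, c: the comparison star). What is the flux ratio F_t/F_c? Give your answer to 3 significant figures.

0.00597

F_t/F_c = 10^(−(m_t − m_c)/2.5) = 10^(-5.56/2.5) = 10^-2.224 = 0.005970.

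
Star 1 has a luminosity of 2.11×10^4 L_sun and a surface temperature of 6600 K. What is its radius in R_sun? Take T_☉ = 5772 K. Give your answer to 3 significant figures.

111 R_sun

R/R_☉ = √(L/L_☉) / (T/T_☉)² = √(2.11×10^4) / (1.143)²
       = 145.3 / 1.307 = 111.1.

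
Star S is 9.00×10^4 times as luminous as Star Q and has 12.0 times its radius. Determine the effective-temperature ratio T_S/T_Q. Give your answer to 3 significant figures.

L ∝ R²T⁴ gives T ∝ (L/R²)^(1/4), so
T_S/T_Q = (9.00×10^4 / 12.0²)^(1/4) = (625.0)^(1/4) = 5.000.

5.00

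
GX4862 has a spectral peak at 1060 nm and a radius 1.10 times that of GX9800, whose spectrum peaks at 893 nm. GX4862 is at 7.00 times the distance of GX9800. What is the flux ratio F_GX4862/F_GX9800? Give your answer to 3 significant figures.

Wien's law: T_GX4862/T_GX9800 = λ_GX9800/λ_GX4862 = 893/1060 = 0.8425.
L_GX4862/L_GX9800 = (R_GX4862/R_GX9800)²(T_GX4862/T_GX9800)⁴ = (1.10)²(0.8425)⁴ = 0.6095.
F_GX4862/F_GX9800 = (L_GX4862/L_GX9800)/(d_GX4862/d_GX9800)² = 0.6095/(7.00)² = 0.01244.

0.0124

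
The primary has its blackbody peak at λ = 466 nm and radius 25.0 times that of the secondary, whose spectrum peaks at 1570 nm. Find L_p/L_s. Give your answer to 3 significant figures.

8.05×10^4

Wien's law gives T ∝ 1/λ_max, so T_p/T_s = λ_s/λ_p = 1570/466 = 3.369.
Then L ∝ R²T⁴ gives L_p/L_s = (25.0)² × (3.369)⁴ = 625.0 × 128.8 = 8.053×10^4.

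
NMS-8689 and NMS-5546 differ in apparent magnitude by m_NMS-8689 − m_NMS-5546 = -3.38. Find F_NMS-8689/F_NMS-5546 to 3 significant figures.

F_NMS-8689/F_NMS-5546 = 10^(−(m_NMS-8689 − m_NMS-5546)/2.5) = 10^(3.38/2.5) = 10^1.352 = 22.49.

22.5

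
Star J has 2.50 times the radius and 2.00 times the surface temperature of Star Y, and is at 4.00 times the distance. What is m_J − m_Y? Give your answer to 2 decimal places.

-1.99

L_J/L_Y = (2.50)²(2.00)⁴ = 100.0.
F_J/F_Y = (L_J/L_Y)/(d_J/d_Y)² = 100.0/16.00 = 6.250.
m_J − m_Y = −2.5 log₁₀(6.250) = -1.99.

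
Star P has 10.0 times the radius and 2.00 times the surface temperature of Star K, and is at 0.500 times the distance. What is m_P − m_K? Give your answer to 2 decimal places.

L_P/L_K = (10.0)²(2.00)⁴ = 1600.
F_P/F_K = (L_P/L_K)/(d_P/d_K)² = 1600/0.2500 = 6400.
m_P − m_K = −2.5 log₁₀(6400) = -9.52.

-9.52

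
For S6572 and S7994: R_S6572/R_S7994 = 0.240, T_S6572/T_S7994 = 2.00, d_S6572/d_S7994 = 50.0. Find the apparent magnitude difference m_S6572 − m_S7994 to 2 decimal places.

8.58

L_S6572/L_S7994 = (0.240)²(2.00)⁴ = 0.9216.
F_S6572/F_S7994 = (L_S6572/L_S7994)/(d_S6572/d_S7994)² = 0.9216/2500 = 3.686×10^-4.
m_S6572 − m_S7994 = −2.5 log₁₀(3.686×10^-4) = 8.58.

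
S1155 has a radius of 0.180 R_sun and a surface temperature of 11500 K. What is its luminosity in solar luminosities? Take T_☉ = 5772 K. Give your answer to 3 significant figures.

0.511 solar luminosities

L/L_☉ = (R/R_☉)² (T/T_☉)⁴ = (0.180)² × (11500/5772)⁴
       = 0.03240 × (1.992)⁴ = 0.03240 × 15.76 = 0.5105.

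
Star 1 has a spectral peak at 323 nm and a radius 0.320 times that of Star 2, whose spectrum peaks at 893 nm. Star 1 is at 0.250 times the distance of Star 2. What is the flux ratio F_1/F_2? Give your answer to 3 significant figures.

95.7

Wien's law: T_1/T_2 = λ_2/λ_1 = 893/323 = 2.765.
L_1/L_2 = (R_1/R_2)²(T_1/T_2)⁴ = (0.320)²(2.765)⁴ = 5.983.
F_1/F_2 = (L_1/L_2)/(d_1/d_2)² = 5.983/(0.250)² = 95.72.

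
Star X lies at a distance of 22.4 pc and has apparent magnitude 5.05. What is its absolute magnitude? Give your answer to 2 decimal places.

M = m − 5 log₁₀(d/10 pc) = 5.05 − 5 log₁₀(22.4/10)
  = 5.05 − 5 × 0.350 = 5.05 − 1.75 = 3.30.

3.30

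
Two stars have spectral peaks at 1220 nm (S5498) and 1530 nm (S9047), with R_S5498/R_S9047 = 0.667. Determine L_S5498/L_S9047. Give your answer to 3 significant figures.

1.10

Wien's law gives T ∝ 1/λ_max, so T_S5498/T_S9047 = λ_S9047/λ_S5498 = 1530/1220 = 1.254.
Then L ∝ R²T⁴ gives L_S5498/L_S9047 = (0.667)² × (1.254)⁴ = 0.4449 × 2.474 = 1.100.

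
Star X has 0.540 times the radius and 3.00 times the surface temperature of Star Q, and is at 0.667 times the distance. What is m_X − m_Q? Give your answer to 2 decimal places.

L_X/L_Q = (0.540)²(3.00)⁴ = 23.62.
F_X/F_Q = (L_X/L_Q)/(d_X/d_Q)² = 23.62/0.4449 = 53.09.
m_X − m_Q = −2.5 log₁₀(53.09) = -4.31.

-4.31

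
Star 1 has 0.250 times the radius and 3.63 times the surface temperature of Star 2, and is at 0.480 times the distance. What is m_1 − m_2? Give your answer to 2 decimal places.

L_1/L_2 = (0.250)²(3.63)⁴ = 10.85.
F_1/F_2 = (L_1/L_2)/(d_1/d_2)² = 10.85/0.2304 = 47.10.
m_1 − m_2 = −2.5 log₁₀(47.10) = -4.18.

-4.18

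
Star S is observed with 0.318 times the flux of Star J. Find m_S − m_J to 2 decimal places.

1.24

m_S − m_J = −2.5 log₁₀(F_S/F_J) = −2.5 log₁₀(0.318) = −2.5 × (-0.498) = 1.244.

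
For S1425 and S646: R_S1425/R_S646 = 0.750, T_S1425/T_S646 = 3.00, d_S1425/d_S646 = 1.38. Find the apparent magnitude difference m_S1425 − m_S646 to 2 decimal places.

-3.45

L_S1425/L_S646 = (0.750)²(3.00)⁴ = 45.56.
F_S1425/F_S646 = (L_S1425/L_S646)/(d_S1425/d_S646)² = 45.56/1.904 = 23.92.
m_S1425 − m_S646 = −2.5 log₁₀(23.92) = -3.45.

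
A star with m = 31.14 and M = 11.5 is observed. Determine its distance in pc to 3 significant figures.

8.47×10^4 pc

m − M = 5 log₁₀(d/10 pc)
31.14 − (11.5) = 19.64 = 5 log₁₀(d/10)
d = 10 × 10^(19.64/5) = 10 × 10^3.928 = 8.472×10^4 pc.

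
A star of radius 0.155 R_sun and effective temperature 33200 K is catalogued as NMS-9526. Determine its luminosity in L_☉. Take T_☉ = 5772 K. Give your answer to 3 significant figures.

26.3 L_☉

L/L_☉ = (R/R_☉)² (T/T_☉)⁴ = (0.155)² × (33200/5772)⁴
       = 0.02403 × (5.752)⁴ = 0.02403 × 1095 = 26.30.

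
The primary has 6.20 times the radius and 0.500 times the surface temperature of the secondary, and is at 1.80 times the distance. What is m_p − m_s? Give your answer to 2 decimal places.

L_p/L_s = (6.20)²(0.500)⁴ = 2.403.
F_p/F_s = (L_p/L_s)/(d_p/d_s)² = 2.403/3.240 = 0.7415.
m_p − m_s = −2.5 log₁₀(0.7415) = 0.32.

0.32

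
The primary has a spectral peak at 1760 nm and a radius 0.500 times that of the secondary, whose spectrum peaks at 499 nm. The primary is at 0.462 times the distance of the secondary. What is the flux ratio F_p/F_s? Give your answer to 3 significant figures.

Wien's law: T_p/T_s = λ_s/λ_p = 499/1760 = 0.2835.
L_p/L_s = (R_p/R_s)²(T_p/T_s)⁴ = (0.500)²(0.2835)⁴ = 0.001615.
F_p/F_s = (L_p/L_s)/(d_p/d_s)² = 0.001615/(0.462)² = 0.007568.

0.00757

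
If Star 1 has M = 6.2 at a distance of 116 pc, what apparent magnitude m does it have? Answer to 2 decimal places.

11.52

m = M + 5 log₁₀(d/10 pc) = 6.2 + 5 log₁₀(116/10)
  = 6.2 + 5 × 1.064 = 6.2 + 5.32 = 11.52.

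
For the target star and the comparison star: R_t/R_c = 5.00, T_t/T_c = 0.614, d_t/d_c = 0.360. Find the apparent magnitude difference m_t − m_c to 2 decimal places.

-3.60

L_t/L_c = (5.00)²(0.614)⁴ = 3.553.
F_t/F_c = (L_t/L_c)/(d_t/d_c)² = 3.553/0.1296 = 27.42.
m_t − m_c = −2.5 log₁₀(27.42) = -3.60.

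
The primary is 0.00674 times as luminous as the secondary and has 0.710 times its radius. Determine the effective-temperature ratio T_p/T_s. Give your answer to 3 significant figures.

0.340

L ∝ R²T⁴ gives T ∝ (L/R²)^(1/4), so
T_p/T_s = (0.00674 / 0.710²)^(1/4) = (0.01337)^(1/4) = 0.3400.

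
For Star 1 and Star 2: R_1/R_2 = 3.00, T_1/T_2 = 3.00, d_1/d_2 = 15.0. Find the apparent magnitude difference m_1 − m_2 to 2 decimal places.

-1.28

L_1/L_2 = (3.00)²(3.00)⁴ = 729.0.
F_1/F_2 = (L_1/L_2)/(d_1/d_2)² = 729.0/225.0 = 3.240.
m_1 − m_2 = −2.5 log₁₀(3.240) = -1.28.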